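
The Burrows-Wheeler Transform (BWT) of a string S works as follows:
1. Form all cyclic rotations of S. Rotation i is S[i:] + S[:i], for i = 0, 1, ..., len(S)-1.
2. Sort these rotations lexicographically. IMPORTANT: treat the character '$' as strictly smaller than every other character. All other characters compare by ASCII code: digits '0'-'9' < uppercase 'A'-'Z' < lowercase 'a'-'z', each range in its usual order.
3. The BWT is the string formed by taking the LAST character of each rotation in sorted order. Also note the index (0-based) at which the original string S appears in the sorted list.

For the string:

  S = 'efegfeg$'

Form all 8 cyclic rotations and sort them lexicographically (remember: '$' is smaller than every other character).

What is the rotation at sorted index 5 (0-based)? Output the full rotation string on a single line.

Answer: fegfeg$e

Derivation:
All 8 rotations (rotation i = S[i:]+S[:i]):
  rot[0] = efegfeg$
  rot[1] = fegfeg$e
  rot[2] = egfeg$ef
  rot[3] = gfeg$efe
  rot[4] = feg$efeg
  rot[5] = eg$efegf
  rot[6] = g$efegfe
  rot[7] = $efegfeg
Sorted (with $ < everything):
  sorted[0] = $efegfeg
  sorted[1] = efegfeg$
  sorted[2] = eg$efegf
  sorted[3] = egfeg$ef
  sorted[4] = feg$efeg
  sorted[5] = fegfeg$e
  sorted[6] = g$efegfe
  sorted[7] = gfeg$efe
sorted[5] = fegfeg$e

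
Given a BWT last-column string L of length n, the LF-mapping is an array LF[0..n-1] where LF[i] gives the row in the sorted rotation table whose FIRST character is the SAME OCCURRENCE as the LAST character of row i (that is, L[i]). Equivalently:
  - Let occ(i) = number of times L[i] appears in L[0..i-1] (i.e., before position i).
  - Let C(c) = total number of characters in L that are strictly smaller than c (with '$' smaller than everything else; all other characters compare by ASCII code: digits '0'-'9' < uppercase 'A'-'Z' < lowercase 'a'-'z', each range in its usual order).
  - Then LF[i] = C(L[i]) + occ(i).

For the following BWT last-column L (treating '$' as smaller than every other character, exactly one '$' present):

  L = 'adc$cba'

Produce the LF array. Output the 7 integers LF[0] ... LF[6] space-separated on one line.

Char counts: '$':1, 'a':2, 'b':1, 'c':2, 'd':1
C (first-col start): C('$')=0, C('a')=1, C('b')=3, C('c')=4, C('d')=6
L[0]='a': occ=0, LF[0]=C('a')+0=1+0=1
L[1]='d': occ=0, LF[1]=C('d')+0=6+0=6
L[2]='c': occ=0, LF[2]=C('c')+0=4+0=4
L[3]='$': occ=0, LF[3]=C('$')+0=0+0=0
L[4]='c': occ=1, LF[4]=C('c')+1=4+1=5
L[5]='b': occ=0, LF[5]=C('b')+0=3+0=3
L[6]='a': occ=1, LF[6]=C('a')+1=1+1=2

Answer: 1 6 4 0 5 3 2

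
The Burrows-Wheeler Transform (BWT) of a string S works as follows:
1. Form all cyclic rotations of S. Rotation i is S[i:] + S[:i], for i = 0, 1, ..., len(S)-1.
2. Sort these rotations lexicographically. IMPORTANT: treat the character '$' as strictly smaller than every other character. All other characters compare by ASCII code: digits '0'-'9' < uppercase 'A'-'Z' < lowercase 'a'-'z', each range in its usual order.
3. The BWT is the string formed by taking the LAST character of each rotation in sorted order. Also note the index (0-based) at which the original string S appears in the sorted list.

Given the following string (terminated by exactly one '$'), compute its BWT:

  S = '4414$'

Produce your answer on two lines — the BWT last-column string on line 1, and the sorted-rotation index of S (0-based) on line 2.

All 5 rotations (rotation i = S[i:]+S[:i]):
  rot[0] = 4414$
  rot[1] = 414$4
  rot[2] = 14$44
  rot[3] = 4$441
  rot[4] = $4414
Sorted (with $ < everything):
  sorted[0] = $4414  (last char: '4')
  sorted[1] = 14$44  (last char: '4')
  sorted[2] = 4$441  (last char: '1')
  sorted[3] = 414$4  (last char: '4')
  sorted[4] = 4414$  (last char: '$')
Last column: 4414$
Original string S is at sorted index 4

Answer: 4414$
4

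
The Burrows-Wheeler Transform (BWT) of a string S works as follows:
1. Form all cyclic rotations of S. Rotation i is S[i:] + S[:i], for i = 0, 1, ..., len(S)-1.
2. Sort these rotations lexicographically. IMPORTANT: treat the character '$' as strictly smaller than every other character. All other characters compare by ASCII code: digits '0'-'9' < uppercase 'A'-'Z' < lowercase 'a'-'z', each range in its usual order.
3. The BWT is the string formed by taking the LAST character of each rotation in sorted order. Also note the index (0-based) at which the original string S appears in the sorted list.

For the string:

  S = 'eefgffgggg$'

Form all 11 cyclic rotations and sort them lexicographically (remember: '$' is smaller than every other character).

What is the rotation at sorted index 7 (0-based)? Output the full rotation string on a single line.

Answer: gffgggg$eef

Derivation:
All 11 rotations (rotation i = S[i:]+S[:i]):
  rot[0] = eefgffgggg$
  rot[1] = efgffgggg$e
  rot[2] = fgffgggg$ee
  rot[3] = gffgggg$eef
  rot[4] = ffgggg$eefg
  rot[5] = fgggg$eefgf
  rot[6] = gggg$eefgff
  rot[7] = ggg$eefgffg
  rot[8] = gg$eefgffgg
  rot[9] = g$eefgffggg
  rot[10] = $eefgffgggg
Sorted (with $ < everything):
  sorted[0] = $eefgffgggg
  sorted[1] = eefgffgggg$
  sorted[2] = efgffgggg$e
  sorted[3] = ffgggg$eefg
  sorted[4] = fgffgggg$ee
  sorted[5] = fgggg$eefgf
  sorted[6] = g$eefgffggg
  sorted[7] = gffgggg$eef
  sorted[8] = gg$eefgffgg
  sorted[9] = ggg$eefgffg
  sorted[10] = gggg$eefgff
sorted[7] = gffgggg$eef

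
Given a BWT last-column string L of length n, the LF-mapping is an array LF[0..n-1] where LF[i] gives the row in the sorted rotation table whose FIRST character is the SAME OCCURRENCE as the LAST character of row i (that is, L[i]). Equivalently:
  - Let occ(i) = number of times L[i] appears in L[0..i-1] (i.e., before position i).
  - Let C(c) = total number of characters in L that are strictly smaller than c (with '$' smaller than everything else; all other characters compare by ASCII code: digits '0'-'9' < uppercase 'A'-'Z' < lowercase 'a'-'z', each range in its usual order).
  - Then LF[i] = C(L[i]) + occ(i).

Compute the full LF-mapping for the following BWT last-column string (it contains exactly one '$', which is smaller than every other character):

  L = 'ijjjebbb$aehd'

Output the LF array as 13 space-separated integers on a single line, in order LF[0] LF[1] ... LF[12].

Answer: 9 10 11 12 6 2 3 4 0 1 7 8 5

Derivation:
Char counts: '$':1, 'a':1, 'b':3, 'd':1, 'e':2, 'h':1, 'i':1, 'j':3
C (first-col start): C('$')=0, C('a')=1, C('b')=2, C('d')=5, C('e')=6, C('h')=8, C('i')=9, C('j')=10
L[0]='i': occ=0, LF[0]=C('i')+0=9+0=9
L[1]='j': occ=0, LF[1]=C('j')+0=10+0=10
L[2]='j': occ=1, LF[2]=C('j')+1=10+1=11
L[3]='j': occ=2, LF[3]=C('j')+2=10+2=12
L[4]='e': occ=0, LF[4]=C('e')+0=6+0=6
L[5]='b': occ=0, LF[5]=C('b')+0=2+0=2
L[6]='b': occ=1, LF[6]=C('b')+1=2+1=3
L[7]='b': occ=2, LF[7]=C('b')+2=2+2=4
L[8]='$': occ=0, LF[8]=C('$')+0=0+0=0
L[9]='a': occ=0, LF[9]=C('a')+0=1+0=1
L[10]='e': occ=1, LF[10]=C('e')+1=6+1=7
L[11]='h': occ=0, LF[11]=C('h')+0=8+0=8
L[12]='d': occ=0, LF[12]=C('d')+0=5+0=5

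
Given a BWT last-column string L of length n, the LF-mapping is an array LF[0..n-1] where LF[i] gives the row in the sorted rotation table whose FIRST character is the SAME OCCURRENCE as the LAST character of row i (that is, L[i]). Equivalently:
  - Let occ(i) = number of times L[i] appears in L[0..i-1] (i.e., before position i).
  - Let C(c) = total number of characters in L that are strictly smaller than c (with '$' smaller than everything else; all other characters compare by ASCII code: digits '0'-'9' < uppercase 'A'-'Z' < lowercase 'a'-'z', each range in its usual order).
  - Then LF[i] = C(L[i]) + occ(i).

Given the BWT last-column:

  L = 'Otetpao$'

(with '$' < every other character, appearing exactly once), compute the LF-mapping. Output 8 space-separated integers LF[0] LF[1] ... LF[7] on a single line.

Answer: 1 6 3 7 5 2 4 0

Derivation:
Char counts: '$':1, 'O':1, 'a':1, 'e':1, 'o':1, 'p':1, 't':2
C (first-col start): C('$')=0, C('O')=1, C('a')=2, C('e')=3, C('o')=4, C('p')=5, C('t')=6
L[0]='O': occ=0, LF[0]=C('O')+0=1+0=1
L[1]='t': occ=0, LF[1]=C('t')+0=6+0=6
L[2]='e': occ=0, LF[2]=C('e')+0=3+0=3
L[3]='t': occ=1, LF[3]=C('t')+1=6+1=7
L[4]='p': occ=0, LF[4]=C('p')+0=5+0=5
L[5]='a': occ=0, LF[5]=C('a')+0=2+0=2
L[6]='o': occ=0, LF[6]=C('o')+0=4+0=4
L[7]='$': occ=0, LF[7]=C('$')+0=0+0=0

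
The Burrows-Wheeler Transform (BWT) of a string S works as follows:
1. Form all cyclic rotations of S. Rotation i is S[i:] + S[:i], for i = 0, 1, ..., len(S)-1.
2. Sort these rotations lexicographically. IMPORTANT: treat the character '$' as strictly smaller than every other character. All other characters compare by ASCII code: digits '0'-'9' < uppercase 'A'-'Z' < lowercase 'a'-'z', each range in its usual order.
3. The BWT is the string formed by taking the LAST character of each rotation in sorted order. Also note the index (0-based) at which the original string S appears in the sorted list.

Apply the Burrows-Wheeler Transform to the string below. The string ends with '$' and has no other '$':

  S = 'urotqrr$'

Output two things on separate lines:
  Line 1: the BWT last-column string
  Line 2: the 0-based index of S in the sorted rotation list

Answer: rrtruqo$
7

Derivation:
All 8 rotations (rotation i = S[i:]+S[:i]):
  rot[0] = urotqrr$
  rot[1] = rotqrr$u
  rot[2] = otqrr$ur
  rot[3] = tqrr$uro
  rot[4] = qrr$urot
  rot[5] = rr$urotq
  rot[6] = r$urotqr
  rot[7] = $urotqrr
Sorted (with $ < everything):
  sorted[0] = $urotqrr  (last char: 'r')
  sorted[1] = otqrr$ur  (last char: 'r')
  sorted[2] = qrr$urot  (last char: 't')
  sorted[3] = r$urotqr  (last char: 'r')
  sorted[4] = rotqrr$u  (last char: 'u')
  sorted[5] = rr$urotq  (last char: 'q')
  sorted[6] = tqrr$uro  (last char: 'o')
  sorted[7] = urotqrr$  (last char: '$')
Last column: rrtruqo$
Original string S is at sorted index 7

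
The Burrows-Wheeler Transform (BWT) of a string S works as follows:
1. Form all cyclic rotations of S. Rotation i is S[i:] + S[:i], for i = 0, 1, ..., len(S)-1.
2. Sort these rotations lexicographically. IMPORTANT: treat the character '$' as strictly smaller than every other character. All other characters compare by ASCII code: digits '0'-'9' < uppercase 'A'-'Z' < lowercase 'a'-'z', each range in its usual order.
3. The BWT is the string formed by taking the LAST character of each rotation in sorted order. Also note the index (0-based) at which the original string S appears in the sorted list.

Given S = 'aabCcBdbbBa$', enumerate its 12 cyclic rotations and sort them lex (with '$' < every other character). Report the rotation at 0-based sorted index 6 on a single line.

All 12 rotations (rotation i = S[i:]+S[:i]):
  rot[0] = aabCcBdbbBa$
  rot[1] = abCcBdbbBa$a
  rot[2] = bCcBdbbBa$aa
  rot[3] = CcBdbbBa$aab
  rot[4] = cBdbbBa$aabC
  rot[5] = BdbbBa$aabCc
  rot[6] = dbbBa$aabCcB
  rot[7] = bbBa$aabCcBd
  rot[8] = bBa$aabCcBdb
  rot[9] = Ba$aabCcBdbb
  rot[10] = a$aabCcBdbbB
  rot[11] = $aabCcBdbbBa
Sorted (with $ < everything):
  sorted[0] = $aabCcBdbbBa
  sorted[1] = Ba$aabCcBdbb
  sorted[2] = BdbbBa$aabCc
  sorted[3] = CcBdbbBa$aab
  sorted[4] = a$aabCcBdbbB
  sorted[5] = aabCcBdbbBa$
  sorted[6] = abCcBdbbBa$a
  sorted[7] = bBa$aabCcBdb
  sorted[8] = bCcBdbbBa$aa
  sorted[9] = bbBa$aabCcBd
  sorted[10] = cBdbbBa$aabC
  sorted[11] = dbbBa$aabCcB
sorted[6] = abCcBdbbBa$a

Answer: abCcBdbbBa$a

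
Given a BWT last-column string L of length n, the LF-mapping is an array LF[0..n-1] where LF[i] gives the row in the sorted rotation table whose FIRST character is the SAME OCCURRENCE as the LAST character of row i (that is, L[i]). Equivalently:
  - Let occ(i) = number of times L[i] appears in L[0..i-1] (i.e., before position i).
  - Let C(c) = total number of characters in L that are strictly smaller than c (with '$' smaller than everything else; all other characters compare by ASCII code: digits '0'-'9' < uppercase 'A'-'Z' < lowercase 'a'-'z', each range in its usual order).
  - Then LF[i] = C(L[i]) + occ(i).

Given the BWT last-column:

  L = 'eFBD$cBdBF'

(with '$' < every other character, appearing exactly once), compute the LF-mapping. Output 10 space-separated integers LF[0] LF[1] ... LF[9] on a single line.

Answer: 9 5 1 4 0 7 2 8 3 6

Derivation:
Char counts: '$':1, 'B':3, 'D':1, 'F':2, 'c':1, 'd':1, 'e':1
C (first-col start): C('$')=0, C('B')=1, C('D')=4, C('F')=5, C('c')=7, C('d')=8, C('e')=9
L[0]='e': occ=0, LF[0]=C('e')+0=9+0=9
L[1]='F': occ=0, LF[1]=C('F')+0=5+0=5
L[2]='B': occ=0, LF[2]=C('B')+0=1+0=1
L[3]='D': occ=0, LF[3]=C('D')+0=4+0=4
L[4]='$': occ=0, LF[4]=C('$')+0=0+0=0
L[5]='c': occ=0, LF[5]=C('c')+0=7+0=7
L[6]='B': occ=1, LF[6]=C('B')+1=1+1=2
L[7]='d': occ=0, LF[7]=C('d')+0=8+0=8
L[8]='B': occ=2, LF[8]=C('B')+2=1+2=3
L[9]='F': occ=1, LF[9]=C('F')+1=5+1=6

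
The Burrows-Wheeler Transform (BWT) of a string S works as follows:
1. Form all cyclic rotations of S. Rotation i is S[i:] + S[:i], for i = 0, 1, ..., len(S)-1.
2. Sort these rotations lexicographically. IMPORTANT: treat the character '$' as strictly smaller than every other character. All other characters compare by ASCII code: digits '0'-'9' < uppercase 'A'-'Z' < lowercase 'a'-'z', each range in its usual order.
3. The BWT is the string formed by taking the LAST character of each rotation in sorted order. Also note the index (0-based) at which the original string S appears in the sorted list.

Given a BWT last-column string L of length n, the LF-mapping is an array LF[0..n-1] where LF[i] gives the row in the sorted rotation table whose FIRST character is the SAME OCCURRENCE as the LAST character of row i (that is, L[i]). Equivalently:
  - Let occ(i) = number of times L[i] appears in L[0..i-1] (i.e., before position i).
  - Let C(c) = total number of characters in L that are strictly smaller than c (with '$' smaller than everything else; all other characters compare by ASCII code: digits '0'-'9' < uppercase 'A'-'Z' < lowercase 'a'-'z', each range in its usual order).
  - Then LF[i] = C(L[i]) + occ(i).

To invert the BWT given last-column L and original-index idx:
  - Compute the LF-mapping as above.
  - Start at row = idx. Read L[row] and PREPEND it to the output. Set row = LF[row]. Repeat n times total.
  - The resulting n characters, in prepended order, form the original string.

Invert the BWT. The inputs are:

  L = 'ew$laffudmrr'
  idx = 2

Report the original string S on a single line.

LF mapping: 3 11 0 6 1 4 5 10 2 7 8 9
Walk LF starting at row 2, prepending L[row]:
  step 1: row=2, L[2]='$', prepend. Next row=LF[2]=0
  step 2: row=0, L[0]='e', prepend. Next row=LF[0]=3
  step 3: row=3, L[3]='l', prepend. Next row=LF[3]=6
  step 4: row=6, L[6]='f', prepend. Next row=LF[6]=5
  step 5: row=5, L[5]='f', prepend. Next row=LF[5]=4
  step 6: row=4, L[4]='a', prepend. Next row=LF[4]=1
  step 7: row=1, L[1]='w', prepend. Next row=LF[1]=11
  step 8: row=11, L[11]='r', prepend. Next row=LF[11]=9
  step 9: row=9, L[9]='m', prepend. Next row=LF[9]=7
  step 10: row=7, L[7]='u', prepend. Next row=LF[7]=10
  step 11: row=10, L[10]='r', prepend. Next row=LF[10]=8
  step 12: row=8, L[8]='d', prepend. Next row=LF[8]=2
Reversed output: drumrwaffle$

Answer: drumrwaffle$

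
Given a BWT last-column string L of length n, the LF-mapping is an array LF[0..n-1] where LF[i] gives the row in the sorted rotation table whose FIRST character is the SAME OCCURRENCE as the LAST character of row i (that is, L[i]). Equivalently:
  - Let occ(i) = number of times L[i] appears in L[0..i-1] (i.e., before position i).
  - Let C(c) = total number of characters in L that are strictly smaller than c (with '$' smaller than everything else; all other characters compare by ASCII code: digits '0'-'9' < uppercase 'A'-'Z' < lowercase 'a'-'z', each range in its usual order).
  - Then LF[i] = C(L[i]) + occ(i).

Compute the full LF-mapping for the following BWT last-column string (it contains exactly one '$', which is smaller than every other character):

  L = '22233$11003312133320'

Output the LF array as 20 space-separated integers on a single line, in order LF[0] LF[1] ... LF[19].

Answer: 8 9 10 13 14 0 4 5 1 2 15 16 6 11 7 17 18 19 12 3

Derivation:
Char counts: '$':1, '0':3, '1':4, '2':5, '3':7
C (first-col start): C('$')=0, C('0')=1, C('1')=4, C('2')=8, C('3')=13
L[0]='2': occ=0, LF[0]=C('2')+0=8+0=8
L[1]='2': occ=1, LF[1]=C('2')+1=8+1=9
L[2]='2': occ=2, LF[2]=C('2')+2=8+2=10
L[3]='3': occ=0, LF[3]=C('3')+0=13+0=13
L[4]='3': occ=1, LF[4]=C('3')+1=13+1=14
L[5]='$': occ=0, LF[5]=C('$')+0=0+0=0
L[6]='1': occ=0, LF[6]=C('1')+0=4+0=4
L[7]='1': occ=1, LF[7]=C('1')+1=4+1=5
L[8]='0': occ=0, LF[8]=C('0')+0=1+0=1
L[9]='0': occ=1, LF[9]=C('0')+1=1+1=2
L[10]='3': occ=2, LF[10]=C('3')+2=13+2=15
L[11]='3': occ=3, LF[11]=C('3')+3=13+3=16
L[12]='1': occ=2, LF[12]=C('1')+2=4+2=6
L[13]='2': occ=3, LF[13]=C('2')+3=8+3=11
L[14]='1': occ=3, LF[14]=C('1')+3=4+3=7
L[15]='3': occ=4, LF[15]=C('3')+4=13+4=17
L[16]='3': occ=5, LF[16]=C('3')+5=13+5=18
L[17]='3': occ=6, LF[17]=C('3')+6=13+6=19
L[18]='2': occ=4, LF[18]=C('2')+4=8+4=12
L[19]='0': occ=2, LF[19]=C('0')+2=1+2=3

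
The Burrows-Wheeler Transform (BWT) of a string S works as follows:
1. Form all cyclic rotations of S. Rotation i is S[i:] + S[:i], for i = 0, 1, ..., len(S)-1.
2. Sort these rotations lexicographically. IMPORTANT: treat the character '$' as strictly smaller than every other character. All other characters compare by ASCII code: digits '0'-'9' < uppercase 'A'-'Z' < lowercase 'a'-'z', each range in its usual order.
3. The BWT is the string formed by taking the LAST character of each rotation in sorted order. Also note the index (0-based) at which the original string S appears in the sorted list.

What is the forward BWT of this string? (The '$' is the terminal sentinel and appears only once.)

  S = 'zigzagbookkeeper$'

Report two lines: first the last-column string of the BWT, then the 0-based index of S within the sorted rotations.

All 17 rotations (rotation i = S[i:]+S[:i]):
  rot[0] = zigzagbookkeeper$
  rot[1] = igzagbookkeeper$z
  rot[2] = gzagbookkeeper$zi
  rot[3] = zagbookkeeper$zig
  rot[4] = agbookkeeper$zigz
  rot[5] = gbookkeeper$zigza
  rot[6] = bookkeeper$zigzag
  rot[7] = ookkeeper$zigzagb
  rot[8] = okkeeper$zigzagbo
  rot[9] = kkeeper$zigzagboo
  rot[10] = keeper$zigzagbook
  rot[11] = eeper$zigzagbookk
  rot[12] = eper$zigzagbookke
  rot[13] = per$zigzagbookkee
  rot[14] = er$zigzagbookkeep
  rot[15] = r$zigzagbookkeepe
  rot[16] = $zigzagbookkeeper
Sorted (with $ < everything):
  sorted[0] = $zigzagbookkeeper  (last char: 'r')
  sorted[1] = agbookkeeper$zigz  (last char: 'z')
  sorted[2] = bookkeeper$zigzag  (last char: 'g')
  sorted[3] = eeper$zigzagbookk  (last char: 'k')
  sorted[4] = eper$zigzagbookke  (last char: 'e')
  sorted[5] = er$zigzagbookkeep  (last char: 'p')
  sorted[6] = gbookkeeper$zigza  (last char: 'a')
  sorted[7] = gzagbookkeeper$zi  (last char: 'i')
  sorted[8] = igzagbookkeeper$z  (last char: 'z')
  sorted[9] = keeper$zigzagbook  (last char: 'k')
  sorted[10] = kkeeper$zigzagboo  (last char: 'o')
  sorted[11] = okkeeper$zigzagbo  (last char: 'o')
  sorted[12] = ookkeeper$zigzagb  (last char: 'b')
  sorted[13] = per$zigzagbookkee  (last char: 'e')
  sorted[14] = r$zigzagbookkeepe  (last char: 'e')
  sorted[15] = zagbookkeeper$zig  (last char: 'g')
  sorted[16] = zigzagbookkeeper$  (last char: '$')
Last column: rzgkepaizkoobeeg$
Original string S is at sorted index 16

Answer: rzgkepaizkoobeeg$
16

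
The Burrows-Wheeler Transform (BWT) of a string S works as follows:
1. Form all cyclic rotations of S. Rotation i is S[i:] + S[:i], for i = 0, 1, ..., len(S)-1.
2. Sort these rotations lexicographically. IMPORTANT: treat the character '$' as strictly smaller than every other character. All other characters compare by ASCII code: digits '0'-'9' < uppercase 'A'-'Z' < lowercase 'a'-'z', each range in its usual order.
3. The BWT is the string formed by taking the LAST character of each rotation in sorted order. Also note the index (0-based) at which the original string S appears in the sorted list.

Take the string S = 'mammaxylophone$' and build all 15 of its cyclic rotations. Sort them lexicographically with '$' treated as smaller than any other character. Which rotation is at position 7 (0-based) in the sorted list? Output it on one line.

Answer: maxylophone$mam

Derivation:
All 15 rotations (rotation i = S[i:]+S[:i]):
  rot[0] = mammaxylophone$
  rot[1] = ammaxylophone$m
  rot[2] = mmaxylophone$ma
  rot[3] = maxylophone$mam
  rot[4] = axylophone$mamm
  rot[5] = xylophone$mamma
  rot[6] = ylophone$mammax
  rot[7] = lophone$mammaxy
  rot[8] = ophone$mammaxyl
  rot[9] = phone$mammaxylo
  rot[10] = hone$mammaxylop
  rot[11] = one$mammaxyloph
  rot[12] = ne$mammaxylopho
  rot[13] = e$mammaxylophon
  rot[14] = $mammaxylophone
Sorted (with $ < everything):
  sorted[0] = $mammaxylophone
  sorted[1] = ammaxylophone$m
  sorted[2] = axylophone$mamm
  sorted[3] = e$mammaxylophon
  sorted[4] = hone$mammaxylop
  sorted[5] = lophone$mammaxy
  sorted[6] = mammaxylophone$
  sorted[7] = maxylophone$mam
  sorted[8] = mmaxylophone$ma
  sorted[9] = ne$mammaxylopho
  sorted[10] = one$mammaxyloph
  sorted[11] = ophone$mammaxyl
  sorted[12] = phone$mammaxylo
  sorted[13] = xylophone$mamma
  sorted[14] = ylophone$mammax
sorted[7] = maxylophone$mam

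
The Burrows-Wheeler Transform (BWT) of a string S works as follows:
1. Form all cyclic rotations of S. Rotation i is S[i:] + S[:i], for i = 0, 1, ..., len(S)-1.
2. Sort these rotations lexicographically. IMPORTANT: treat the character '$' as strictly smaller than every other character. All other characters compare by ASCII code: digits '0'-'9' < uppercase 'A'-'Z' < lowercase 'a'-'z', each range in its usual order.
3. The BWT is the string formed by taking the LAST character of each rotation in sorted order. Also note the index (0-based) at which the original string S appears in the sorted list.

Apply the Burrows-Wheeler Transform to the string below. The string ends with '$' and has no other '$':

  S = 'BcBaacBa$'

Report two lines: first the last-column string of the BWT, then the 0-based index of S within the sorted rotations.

Answer: acc$BBaaB
3

Derivation:
All 9 rotations (rotation i = S[i:]+S[:i]):
  rot[0] = BcBaacBa$
  rot[1] = cBaacBa$B
  rot[2] = BaacBa$Bc
  rot[3] = aacBa$BcB
  rot[4] = acBa$BcBa
  rot[5] = cBa$BcBaa
  rot[6] = Ba$BcBaac
  rot[7] = a$BcBaacB
  rot[8] = $BcBaacBa
Sorted (with $ < everything):
  sorted[0] = $BcBaacBa  (last char: 'a')
  sorted[1] = Ba$BcBaac  (last char: 'c')
  sorted[2] = BaacBa$Bc  (last char: 'c')
  sorted[3] = BcBaacBa$  (last char: '$')
  sorted[4] = a$BcBaacB  (last char: 'B')
  sorted[5] = aacBa$BcB  (last char: 'B')
  sorted[6] = acBa$BcBa  (last char: 'a')
  sorted[7] = cBa$BcBaa  (last char: 'a')
  sorted[8] = cBaacBa$B  (last char: 'B')
Last column: acc$BBaaB
Original string S is at sorted index 3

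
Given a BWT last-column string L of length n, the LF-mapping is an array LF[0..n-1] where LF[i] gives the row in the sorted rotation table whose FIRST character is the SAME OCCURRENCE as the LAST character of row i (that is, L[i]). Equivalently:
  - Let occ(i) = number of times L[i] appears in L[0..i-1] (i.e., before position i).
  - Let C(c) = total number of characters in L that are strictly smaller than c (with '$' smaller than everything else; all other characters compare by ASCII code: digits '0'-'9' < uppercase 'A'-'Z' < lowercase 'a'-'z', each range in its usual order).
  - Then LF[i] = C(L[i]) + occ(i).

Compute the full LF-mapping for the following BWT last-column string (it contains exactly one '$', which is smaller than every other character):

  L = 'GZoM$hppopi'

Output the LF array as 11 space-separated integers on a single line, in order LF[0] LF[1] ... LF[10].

Char counts: '$':1, 'G':1, 'M':1, 'Z':1, 'h':1, 'i':1, 'o':2, 'p':3
C (first-col start): C('$')=0, C('G')=1, C('M')=2, C('Z')=3, C('h')=4, C('i')=5, C('o')=6, C('p')=8
L[0]='G': occ=0, LF[0]=C('G')+0=1+0=1
L[1]='Z': occ=0, LF[1]=C('Z')+0=3+0=3
L[2]='o': occ=0, LF[2]=C('o')+0=6+0=6
L[3]='M': occ=0, LF[3]=C('M')+0=2+0=2
L[4]='$': occ=0, LF[4]=C('$')+0=0+0=0
L[5]='h': occ=0, LF[5]=C('h')+0=4+0=4
L[6]='p': occ=0, LF[6]=C('p')+0=8+0=8
L[7]='p': occ=1, LF[7]=C('p')+1=8+1=9
L[8]='o': occ=1, LF[8]=C('o')+1=6+1=7
L[9]='p': occ=2, LF[9]=C('p')+2=8+2=10
L[10]='i': occ=0, LF[10]=C('i')+0=5+0=5

Answer: 1 3 6 2 0 4 8 9 7 10 5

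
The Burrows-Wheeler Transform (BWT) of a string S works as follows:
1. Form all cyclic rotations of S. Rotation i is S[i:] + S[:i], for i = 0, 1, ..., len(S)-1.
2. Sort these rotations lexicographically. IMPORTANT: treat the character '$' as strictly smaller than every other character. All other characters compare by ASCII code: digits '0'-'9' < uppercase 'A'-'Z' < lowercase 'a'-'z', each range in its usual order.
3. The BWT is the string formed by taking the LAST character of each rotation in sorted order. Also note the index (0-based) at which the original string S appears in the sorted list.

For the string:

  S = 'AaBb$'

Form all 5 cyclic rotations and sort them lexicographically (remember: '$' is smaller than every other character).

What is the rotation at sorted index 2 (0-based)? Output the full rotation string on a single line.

All 5 rotations (rotation i = S[i:]+S[:i]):
  rot[0] = AaBb$
  rot[1] = aBb$A
  rot[2] = Bb$Aa
  rot[3] = b$AaB
  rot[4] = $AaBb
Sorted (with $ < everything):
  sorted[0] = $AaBb
  sorted[1] = AaBb$
  sorted[2] = Bb$Aa
  sorted[3] = aBb$A
  sorted[4] = b$AaB
sorted[2] = Bb$Aa

Answer: Bb$Aa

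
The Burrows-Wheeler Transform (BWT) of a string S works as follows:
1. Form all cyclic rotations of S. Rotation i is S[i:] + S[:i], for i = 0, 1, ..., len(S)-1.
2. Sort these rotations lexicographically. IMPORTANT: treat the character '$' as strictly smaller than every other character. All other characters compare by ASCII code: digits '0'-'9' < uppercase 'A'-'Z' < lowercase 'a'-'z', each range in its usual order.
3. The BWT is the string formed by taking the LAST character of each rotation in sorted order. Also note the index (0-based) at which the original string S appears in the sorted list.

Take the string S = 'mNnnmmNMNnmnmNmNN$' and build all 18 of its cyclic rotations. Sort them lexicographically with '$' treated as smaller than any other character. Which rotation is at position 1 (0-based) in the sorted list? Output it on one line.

All 18 rotations (rotation i = S[i:]+S[:i]):
  rot[0] = mNnnmmNMNnmnmNmNN$
  rot[1] = NnnmmNMNnmnmNmNN$m
  rot[2] = nnmmNMNnmnmNmNN$mN
  rot[3] = nmmNMNnmnmNmNN$mNn
  rot[4] = mmNMNnmnmNmNN$mNnn
  rot[5] = mNMNnmnmNmNN$mNnnm
  rot[6] = NMNnmnmNmNN$mNnnmm
  rot[7] = MNnmnmNmNN$mNnnmmN
  rot[8] = NnmnmNmNN$mNnnmmNM
  rot[9] = nmnmNmNN$mNnnmmNMN
  rot[10] = mnmNmNN$mNnnmmNMNn
  rot[11] = nmNmNN$mNnnmmNMNnm
  rot[12] = mNmNN$mNnnmmNMNnmn
  rot[13] = NmNN$mNnnmmNMNnmnm
  rot[14] = mNN$mNnnmmNMNnmnmN
  rot[15] = NN$mNnnmmNMNnmnmNm
  rot[16] = N$mNnnmmNMNnmnmNmN
  rot[17] = $mNnnmmNMNnmnmNmNN
Sorted (with $ < everything):
  sorted[0] = $mNnnmmNMNnmnmNmNN
  sorted[1] = MNnmnmNmNN$mNnnmmN
  sorted[2] = N$mNnnmmNMNnmnmNmN
  sorted[3] = NMNnmnmNmNN$mNnnmm
  sorted[4] = NN$mNnnmmNMNnmnmNm
  sorted[5] = NmNN$mNnnmmNMNnmnm
  sorted[6] = NnmnmNmNN$mNnnmmNM
  sorted[7] = NnnmmNMNnmnmNmNN$m
  sorted[8] = mNMNnmnmNmNN$mNnnm
  sorted[9] = mNN$mNnnmmNMNnmnmN
  sorted[10] = mNmNN$mNnnmmNMNnmn
  sorted[11] = mNnnmmNMNnmnmNmNN$
  sorted[12] = mmNMNnmnmNmNN$mNnn
  sorted[13] = mnmNmNN$mNnnmmNMNn
  sorted[14] = nmNmNN$mNnnmmNMNnm
  sorted[15] = nmmNMNnmnmNmNN$mNn
  sorted[16] = nmnmNmNN$mNnnmmNMN
  sorted[17] = nnmmNMNnmnmNmNN$mN
sorted[1] = MNnmnmNmNN$mNnnmmN

Answer: MNnmnmNmNN$mNnnmmN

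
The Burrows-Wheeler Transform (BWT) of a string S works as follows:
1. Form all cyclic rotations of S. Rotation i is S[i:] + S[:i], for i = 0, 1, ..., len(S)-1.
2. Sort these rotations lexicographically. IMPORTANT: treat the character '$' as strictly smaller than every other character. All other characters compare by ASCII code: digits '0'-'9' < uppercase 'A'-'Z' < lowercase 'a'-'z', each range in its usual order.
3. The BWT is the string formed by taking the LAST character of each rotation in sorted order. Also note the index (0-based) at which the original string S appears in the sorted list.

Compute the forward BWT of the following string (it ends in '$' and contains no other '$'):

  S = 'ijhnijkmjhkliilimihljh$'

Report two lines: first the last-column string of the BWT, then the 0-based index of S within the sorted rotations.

All 23 rotations (rotation i = S[i:]+S[:i]):
  rot[0] = ijhnijkmjhkliilimihljh$
  rot[1] = jhnijkmjhkliilimihljh$i
  rot[2] = hnijkmjhkliilimihljh$ij
  rot[3] = nijkmjhkliilimihljh$ijh
  rot[4] = ijkmjhkliilimihljh$ijhn
  rot[5] = jkmjhkliilimihljh$ijhni
  rot[6] = kmjhkliilimihljh$ijhnij
  rot[7] = mjhkliilimihljh$ijhnijk
  rot[8] = jhkliilimihljh$ijhnijkm
  rot[9] = hkliilimihljh$ijhnijkmj
  rot[10] = kliilimihljh$ijhnijkmjh
  rot[11] = liilimihljh$ijhnijkmjhk
  rot[12] = iilimihljh$ijhnijkmjhkl
  rot[13] = ilimihljh$ijhnijkmjhkli
  rot[14] = limihljh$ijhnijkmjhklii
  rot[15] = imihljh$ijhnijkmjhkliil
  rot[16] = mihljh$ijhnijkmjhkliili
  rot[17] = ihljh$ijhnijkmjhkliilim
  rot[18] = hljh$ijhnijkmjhkliilimi
  rot[19] = ljh$ijhnijkmjhkliilimih
  rot[20] = jh$ijhnijkmjhkliilimihl
  rot[21] = h$ijhnijkmjhkliilimihlj
  rot[22] = $ijhnijkmjhkliilimihljh
Sorted (with $ < everything):
  sorted[0] = $ijhnijkmjhkliilimihljh  (last char: 'h')
  sorted[1] = h$ijhnijkmjhkliilimihlj  (last char: 'j')
  sorted[2] = hkliilimihljh$ijhnijkmj  (last char: 'j')
  sorted[3] = hljh$ijhnijkmjhkliilimi  (last char: 'i')
  sorted[4] = hnijkmjhkliilimihljh$ij  (last char: 'j')
  sorted[5] = ihljh$ijhnijkmjhkliilim  (last char: 'm')
  sorted[6] = iilimihljh$ijhnijkmjhkl  (last char: 'l')
  sorted[7] = ijhnijkmjhkliilimihljh$  (last char: '$')
  sorted[8] = ijkmjhkliilimihljh$ijhn  (last char: 'n')
  sorted[9] = ilimihljh$ijhnijkmjhkli  (last char: 'i')
  sorted[10] = imihljh$ijhnijkmjhkliil  (last char: 'l')
  sorted[11] = jh$ijhnijkmjhkliilimihl  (last char: 'l')
  sorted[12] = jhkliilimihljh$ijhnijkm  (last char: 'm')
  sorted[13] = jhnijkmjhkliilimihljh$i  (last char: 'i')
  sorted[14] = jkmjhkliilimihljh$ijhni  (last char: 'i')
  sorted[15] = kliilimihljh$ijhnijkmjh  (last char: 'h')
  sorted[16] = kmjhkliilimihljh$ijhnij  (last char: 'j')
  sorted[17] = liilimihljh$ijhnijkmjhk  (last char: 'k')
  sorted[18] = limihljh$ijhnijkmjhklii  (last char: 'i')
  sorted[19] = ljh$ijhnijkmjhkliilimih  (last char: 'h')
  sorted[20] = mihljh$ijhnijkmjhkliili  (last char: 'i')
  sorted[21] = mjhkliilimihljh$ijhnijk  (last char: 'k')
  sorted[22] = nijkmjhkliilimihljh$ijh  (last char: 'h')
Last column: hjjijml$nillmiihjkihikh
Original string S is at sorted index 7

Answer: hjjijml$nillmiihjkihikh
7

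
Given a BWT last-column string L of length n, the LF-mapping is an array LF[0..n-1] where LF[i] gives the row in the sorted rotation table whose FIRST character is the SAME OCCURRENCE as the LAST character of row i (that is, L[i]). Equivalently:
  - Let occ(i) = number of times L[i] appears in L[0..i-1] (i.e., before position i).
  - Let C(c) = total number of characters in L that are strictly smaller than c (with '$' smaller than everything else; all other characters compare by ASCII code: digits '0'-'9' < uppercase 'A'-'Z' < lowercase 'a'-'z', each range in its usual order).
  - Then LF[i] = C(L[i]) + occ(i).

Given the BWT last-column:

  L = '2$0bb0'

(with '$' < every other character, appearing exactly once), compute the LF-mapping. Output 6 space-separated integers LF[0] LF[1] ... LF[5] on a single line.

Answer: 3 0 1 4 5 2

Derivation:
Char counts: '$':1, '0':2, '2':1, 'b':2
C (first-col start): C('$')=0, C('0')=1, C('2')=3, C('b')=4
L[0]='2': occ=0, LF[0]=C('2')+0=3+0=3
L[1]='$': occ=0, LF[1]=C('$')+0=0+0=0
L[2]='0': occ=0, LF[2]=C('0')+0=1+0=1
L[3]='b': occ=0, LF[3]=C('b')+0=4+0=4
L[4]='b': occ=1, LF[4]=C('b')+1=4+1=5
L[5]='0': occ=1, LF[5]=C('0')+1=1+1=2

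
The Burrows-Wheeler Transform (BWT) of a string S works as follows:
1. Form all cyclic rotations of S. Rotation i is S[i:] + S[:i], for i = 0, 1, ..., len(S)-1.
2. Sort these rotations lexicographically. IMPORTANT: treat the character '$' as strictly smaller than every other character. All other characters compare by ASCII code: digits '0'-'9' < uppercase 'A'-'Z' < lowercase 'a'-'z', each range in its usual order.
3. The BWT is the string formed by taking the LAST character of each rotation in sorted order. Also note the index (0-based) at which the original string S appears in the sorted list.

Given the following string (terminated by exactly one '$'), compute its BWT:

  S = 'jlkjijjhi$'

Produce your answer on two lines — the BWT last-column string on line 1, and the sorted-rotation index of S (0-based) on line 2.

Answer: ijhjjki$lj
7

Derivation:
All 10 rotations (rotation i = S[i:]+S[:i]):
  rot[0] = jlkjijjhi$
  rot[1] = lkjijjhi$j
  rot[2] = kjijjhi$jl
  rot[3] = jijjhi$jlk
  rot[4] = ijjhi$jlkj
  rot[5] = jjhi$jlkji
  rot[6] = jhi$jlkjij
  rot[7] = hi$jlkjijj
  rot[8] = i$jlkjijjh
  rot[9] = $jlkjijjhi
Sorted (with $ < everything):
  sorted[0] = $jlkjijjhi  (last char: 'i')
  sorted[1] = hi$jlkjijj  (last char: 'j')
  sorted[2] = i$jlkjijjh  (last char: 'h')
  sorted[3] = ijjhi$jlkj  (last char: 'j')
  sorted[4] = jhi$jlkjij  (last char: 'j')
  sorted[5] = jijjhi$jlk  (last char: 'k')
  sorted[6] = jjhi$jlkji  (last char: 'i')
  sorted[7] = jlkjijjhi$  (last char: '$')
  sorted[8] = kjijjhi$jl  (last char: 'l')
  sorted[9] = lkjijjhi$j  (last char: 'j')
Last column: ijhjjki$lj
Original string S is at sorted index 7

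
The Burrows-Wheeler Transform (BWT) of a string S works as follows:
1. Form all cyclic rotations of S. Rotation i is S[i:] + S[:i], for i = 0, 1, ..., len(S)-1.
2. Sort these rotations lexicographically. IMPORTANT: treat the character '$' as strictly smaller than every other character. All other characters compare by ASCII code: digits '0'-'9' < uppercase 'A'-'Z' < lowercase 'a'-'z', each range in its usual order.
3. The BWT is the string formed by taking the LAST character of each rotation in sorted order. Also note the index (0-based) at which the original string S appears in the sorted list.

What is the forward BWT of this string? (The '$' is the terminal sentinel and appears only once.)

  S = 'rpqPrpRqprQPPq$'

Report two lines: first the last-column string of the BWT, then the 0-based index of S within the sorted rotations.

Answer: qQPqrprrqPpRpP$
14

Derivation:
All 15 rotations (rotation i = S[i:]+S[:i]):
  rot[0] = rpqPrpRqprQPPq$
  rot[1] = pqPrpRqprQPPq$r
  rot[2] = qPrpRqprQPPq$rp
  rot[3] = PrpRqprQPPq$rpq
  rot[4] = rpRqprQPPq$rpqP
  rot[5] = pRqprQPPq$rpqPr
  rot[6] = RqprQPPq$rpqPrp
  rot[7] = qprQPPq$rpqPrpR
  rot[8] = prQPPq$rpqPrpRq
  rot[9] = rQPPq$rpqPrpRqp
  rot[10] = QPPq$rpqPrpRqpr
  rot[11] = PPq$rpqPrpRqprQ
  rot[12] = Pq$rpqPrpRqprQP
  rot[13] = q$rpqPrpRqprQPP
  rot[14] = $rpqPrpRqprQPPq
Sorted (with $ < everything):
  sorted[0] = $rpqPrpRqprQPPq  (last char: 'q')
  sorted[1] = PPq$rpqPrpRqprQ  (last char: 'Q')
  sorted[2] = Pq$rpqPrpRqprQP  (last char: 'P')
  sorted[3] = PrpRqprQPPq$rpq  (last char: 'q')
  sorted[4] = QPPq$rpqPrpRqpr  (last char: 'r')
  sorted[5] = RqprQPPq$rpqPrp  (last char: 'p')
  sorted[6] = pRqprQPPq$rpqPr  (last char: 'r')
  sorted[7] = pqPrpRqprQPPq$r  (last char: 'r')
  sorted[8] = prQPPq$rpqPrpRq  (last char: 'q')
  sorted[9] = q$rpqPrpRqprQPP  (last char: 'P')
  sorted[10] = qPrpRqprQPPq$rp  (last char: 'p')
  sorted[11] = qprQPPq$rpqPrpR  (last char: 'R')
  sorted[12] = rQPPq$rpqPrpRqp  (last char: 'p')
  sorted[13] = rpRqprQPPq$rpqP  (last char: 'P')
  sorted[14] = rpqPrpRqprQPPq$  (last char: '$')
Last column: qQPqrprrqPpRpP$
Original string S is at sorted index 14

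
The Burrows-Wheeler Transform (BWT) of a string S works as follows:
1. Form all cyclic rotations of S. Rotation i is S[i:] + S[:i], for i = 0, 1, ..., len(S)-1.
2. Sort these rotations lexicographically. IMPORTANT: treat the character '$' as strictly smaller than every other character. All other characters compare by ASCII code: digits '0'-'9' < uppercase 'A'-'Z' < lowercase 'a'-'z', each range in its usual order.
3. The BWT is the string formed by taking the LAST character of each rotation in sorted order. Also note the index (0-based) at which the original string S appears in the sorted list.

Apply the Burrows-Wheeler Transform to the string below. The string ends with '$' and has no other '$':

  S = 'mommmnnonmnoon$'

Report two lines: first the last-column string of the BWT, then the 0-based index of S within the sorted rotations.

All 15 rotations (rotation i = S[i:]+S[:i]):
  rot[0] = mommmnnonmnoon$
  rot[1] = ommmnnonmnoon$m
  rot[2] = mmmnnonmnoon$mo
  rot[3] = mmnnonmnoon$mom
  rot[4] = mnnonmnoon$momm
  rot[5] = nnonmnoon$mommm
  rot[6] = nonmnoon$mommmn
  rot[7] = onmnoon$mommmnn
  rot[8] = nmnoon$mommmnno
  rot[9] = mnoon$mommmnnon
  rot[10] = noon$mommmnnonm
  rot[11] = oon$mommmnnonmn
  rot[12] = on$mommmnnonmno
  rot[13] = n$mommmnnonmnoo
  rot[14] = $mommmnnonmnoon
Sorted (with $ < everything):
  sorted[0] = $mommmnnonmnoon  (last char: 'n')
  sorted[1] = mmmnnonmnoon$mo  (last char: 'o')
  sorted[2] = mmnnonmnoon$mom  (last char: 'm')
  sorted[3] = mnnonmnoon$momm  (last char: 'm')
  sorted[4] = mnoon$mommmnnon  (last char: 'n')
  sorted[5] = mommmnnonmnoon$  (last char: '$')
  sorted[6] = n$mommmnnonmnoo  (last char: 'o')
  sorted[7] = nmnoon$mommmnno  (last char: 'o')
  sorted[8] = nnonmnoon$mommm  (last char: 'm')
  sorted[9] = nonmnoon$mommmn  (last char: 'n')
  sorted[10] = noon$mommmnnonm  (last char: 'm')
  sorted[11] = ommmnnonmnoon$m  (last char: 'm')
  sorted[12] = on$mommmnnonmno  (last char: 'o')
  sorted[13] = onmnoon$mommmnn  (last char: 'n')
  sorted[14] = oon$mommmnnonmn  (last char: 'n')
Last column: nommn$oomnmmonn
Original string S is at sorted index 5

Answer: nommn$oomnmmonn
5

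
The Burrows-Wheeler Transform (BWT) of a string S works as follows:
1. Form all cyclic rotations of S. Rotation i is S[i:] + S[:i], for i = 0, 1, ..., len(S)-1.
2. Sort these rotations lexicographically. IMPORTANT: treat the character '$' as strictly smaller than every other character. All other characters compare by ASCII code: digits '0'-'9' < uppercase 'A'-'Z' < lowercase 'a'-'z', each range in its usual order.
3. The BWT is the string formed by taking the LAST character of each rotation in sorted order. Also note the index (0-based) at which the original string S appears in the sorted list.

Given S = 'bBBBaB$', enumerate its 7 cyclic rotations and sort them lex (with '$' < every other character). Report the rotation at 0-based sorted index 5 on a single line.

All 7 rotations (rotation i = S[i:]+S[:i]):
  rot[0] = bBBBaB$
  rot[1] = BBBaB$b
  rot[2] = BBaB$bB
  rot[3] = BaB$bBB
  rot[4] = aB$bBBB
  rot[5] = B$bBBBa
  rot[6] = $bBBBaB
Sorted (with $ < everything):
  sorted[0] = $bBBBaB
  sorted[1] = B$bBBBa
  sorted[2] = BBBaB$b
  sorted[3] = BBaB$bB
  sorted[4] = BaB$bBB
  sorted[5] = aB$bBBB
  sorted[6] = bBBBaB$
sorted[5] = aB$bBBB

Answer: aB$bBBB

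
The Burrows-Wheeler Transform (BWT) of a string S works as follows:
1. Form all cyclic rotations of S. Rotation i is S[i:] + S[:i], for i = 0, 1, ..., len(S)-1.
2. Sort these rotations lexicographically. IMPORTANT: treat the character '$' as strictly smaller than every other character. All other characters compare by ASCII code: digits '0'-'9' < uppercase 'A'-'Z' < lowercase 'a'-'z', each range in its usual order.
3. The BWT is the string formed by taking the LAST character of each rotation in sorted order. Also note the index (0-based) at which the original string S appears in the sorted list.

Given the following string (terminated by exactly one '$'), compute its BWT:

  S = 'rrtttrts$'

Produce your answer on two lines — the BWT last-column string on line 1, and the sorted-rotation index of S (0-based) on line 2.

Answer: s$trttrtr
1

Derivation:
All 9 rotations (rotation i = S[i:]+S[:i]):
  rot[0] = rrtttrts$
  rot[1] = rtttrts$r
  rot[2] = tttrts$rr
  rot[3] = ttrts$rrt
  rot[4] = trts$rrtt
  rot[5] = rts$rrttt
  rot[6] = ts$rrtttr
  rot[7] = s$rrtttrt
  rot[8] = $rrtttrts
Sorted (with $ < everything):
  sorted[0] = $rrtttrts  (last char: 's')
  sorted[1] = rrtttrts$  (last char: '$')
  sorted[2] = rts$rrttt  (last char: 't')
  sorted[3] = rtttrts$r  (last char: 'r')
  sorted[4] = s$rrtttrt  (last char: 't')
  sorted[5] = trts$rrtt  (last char: 't')
  sorted[6] = ts$rrtttr  (last char: 'r')
  sorted[7] = ttrts$rrt  (last char: 't')
  sorted[8] = tttrts$rr  (last char: 'r')
Last column: s$trttrtr
Original string S is at sorted index 1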